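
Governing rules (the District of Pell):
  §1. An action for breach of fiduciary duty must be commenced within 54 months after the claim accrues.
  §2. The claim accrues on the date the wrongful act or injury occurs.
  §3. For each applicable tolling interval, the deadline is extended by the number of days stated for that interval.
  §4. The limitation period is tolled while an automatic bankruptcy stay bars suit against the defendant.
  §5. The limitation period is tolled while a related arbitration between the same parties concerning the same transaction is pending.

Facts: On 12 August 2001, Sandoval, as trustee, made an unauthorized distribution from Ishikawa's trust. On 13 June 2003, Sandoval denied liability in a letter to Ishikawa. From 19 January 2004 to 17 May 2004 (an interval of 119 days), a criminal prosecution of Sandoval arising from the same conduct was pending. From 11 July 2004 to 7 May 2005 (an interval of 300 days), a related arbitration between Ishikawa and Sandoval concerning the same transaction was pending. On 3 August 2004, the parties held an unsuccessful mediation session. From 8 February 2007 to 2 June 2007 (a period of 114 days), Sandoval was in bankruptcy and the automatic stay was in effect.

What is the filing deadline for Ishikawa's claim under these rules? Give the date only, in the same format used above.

The claim accrued on 12 August 2001, the date of the act.
The untolled deadline — 54 months after 12 August 2001 — is 12 February 2006.
The pending related arbitration from 11 July 2004 to 7 May 2005 tolled the period for 300 days, extending the deadline to 9 December 2006.
The automatic bankruptcy stay starting 8 February 2007 came too late — the period had run on 9 December 2006 — and so does not extend the deadline.
No stated provision tolls the period for a criminal prosecution, so the interval from 19 January 2004 to 17 May 2004 has no effect on the deadline.
Nothing else in the chronology tolls or restarts the period.

9 December 2006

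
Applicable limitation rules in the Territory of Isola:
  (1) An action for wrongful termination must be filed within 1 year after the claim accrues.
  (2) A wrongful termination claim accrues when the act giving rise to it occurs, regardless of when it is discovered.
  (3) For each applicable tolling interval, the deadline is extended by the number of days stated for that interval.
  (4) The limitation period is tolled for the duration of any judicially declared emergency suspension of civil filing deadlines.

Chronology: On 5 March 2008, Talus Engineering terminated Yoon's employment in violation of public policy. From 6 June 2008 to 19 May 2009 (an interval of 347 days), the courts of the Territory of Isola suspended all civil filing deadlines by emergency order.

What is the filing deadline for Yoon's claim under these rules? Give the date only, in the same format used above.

15 February 2010

The claim accrued on 5 March 2008, the date of the act.
Adding the 1 year base period to 5 March 2008 gives a deadline of 5 March 2009, before any tolling.
The period was tolled for 347 days by the emergency suspension of filing deadlines (6 June 2008 to 19 May 2009), pushing the deadline to 15 February 2010.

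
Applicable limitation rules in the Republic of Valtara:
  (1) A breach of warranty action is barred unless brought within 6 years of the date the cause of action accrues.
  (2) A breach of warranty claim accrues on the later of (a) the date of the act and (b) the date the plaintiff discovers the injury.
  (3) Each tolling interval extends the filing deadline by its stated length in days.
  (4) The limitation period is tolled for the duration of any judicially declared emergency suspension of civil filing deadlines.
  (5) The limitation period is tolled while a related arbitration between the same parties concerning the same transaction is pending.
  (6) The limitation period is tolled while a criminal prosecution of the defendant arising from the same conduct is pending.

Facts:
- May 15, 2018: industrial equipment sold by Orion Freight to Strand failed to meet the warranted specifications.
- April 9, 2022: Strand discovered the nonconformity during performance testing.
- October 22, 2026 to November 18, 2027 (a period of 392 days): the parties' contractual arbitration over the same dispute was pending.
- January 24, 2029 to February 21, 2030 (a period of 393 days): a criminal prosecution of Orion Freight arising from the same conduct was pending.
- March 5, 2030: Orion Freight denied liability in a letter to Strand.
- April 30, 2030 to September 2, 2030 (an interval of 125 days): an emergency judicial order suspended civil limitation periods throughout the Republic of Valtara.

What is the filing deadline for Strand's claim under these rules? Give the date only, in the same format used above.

October 6, 2030

Taking the later of the act (May 15, 2018) and discovery (April 9, 2022), the claim accrued on April 9, 2022.
The untolled deadline — 6 years after April 9, 2022 — is April 9, 2028.
The period was tolled for 392 days by the pending related arbitration (October 22, 2026 to November 18, 2027), pushing the deadline to May 6, 2029.
The period was tolled for 393 days by the pending criminal prosecution (January 24, 2029 to February 21, 2030), pushing the deadline to June 3, 2030.
Because the emergency suspension of filing deadlines ran from April 30, 2030 to September 2, 2030, the deadline is extended by 125 days to October 6, 2030.
The other events in the timeline have no effect on the limitation period under the stated rules.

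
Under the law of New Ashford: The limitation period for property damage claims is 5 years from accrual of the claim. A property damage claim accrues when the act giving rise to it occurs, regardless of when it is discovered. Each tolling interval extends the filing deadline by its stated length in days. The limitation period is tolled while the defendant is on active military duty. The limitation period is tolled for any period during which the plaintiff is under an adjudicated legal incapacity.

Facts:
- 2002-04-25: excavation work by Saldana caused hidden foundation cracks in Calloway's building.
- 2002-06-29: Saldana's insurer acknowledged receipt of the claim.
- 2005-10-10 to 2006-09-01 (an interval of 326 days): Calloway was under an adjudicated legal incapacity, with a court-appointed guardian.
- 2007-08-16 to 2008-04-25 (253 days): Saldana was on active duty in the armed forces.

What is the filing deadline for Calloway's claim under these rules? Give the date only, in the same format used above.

2008-11-24

The claim accrued on 2002-04-25, the date of the act.
Adding the 5 years base period to 2002-04-25 gives a deadline of 2007-04-25, before any tolling.
The period was tolled for 326 days by the plaintiff's legal incapacity (2005-10-10 to 2006-09-01), pushing the deadline to 2008-03-16.
The defendant's active military service from 2007-08-16 to 2008-04-25 tolled the period for 253 days, extending the deadline to 2008-11-24.
The other events in the timeline have no effect on the limitation period under the stated rules.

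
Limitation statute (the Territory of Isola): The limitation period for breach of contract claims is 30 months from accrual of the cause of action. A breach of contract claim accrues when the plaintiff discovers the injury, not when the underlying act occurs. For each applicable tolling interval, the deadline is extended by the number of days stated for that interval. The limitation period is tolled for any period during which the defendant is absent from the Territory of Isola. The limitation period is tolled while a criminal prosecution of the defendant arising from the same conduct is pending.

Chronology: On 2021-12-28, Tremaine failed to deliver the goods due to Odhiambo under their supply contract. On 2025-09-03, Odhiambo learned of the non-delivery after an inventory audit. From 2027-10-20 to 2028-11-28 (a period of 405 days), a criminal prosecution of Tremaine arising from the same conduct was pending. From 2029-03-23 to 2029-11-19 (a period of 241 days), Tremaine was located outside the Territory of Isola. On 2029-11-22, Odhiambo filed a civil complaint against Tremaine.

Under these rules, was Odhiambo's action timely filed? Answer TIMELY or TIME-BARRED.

Accrual is tied to discovery, so the period began on 2025-09-03 rather than on 2021-12-28 when the act occurred.
The untolled deadline — 30 months after 2025-09-03 — is 2028-03-03.
The pending criminal prosecution from 2027-10-20 to 2028-11-28 tolled the period for 405 days, extending the deadline to 2029-04-12.
The period was tolled for 241 days by the defendant's absence from the jurisdiction (2029-03-23 to 2029-11-19), pushing the deadline to 2029-12-09.
Odhiambo filed on 2029-11-22, before the 2029-12-09 deadline, so the action is timely.

TIMELY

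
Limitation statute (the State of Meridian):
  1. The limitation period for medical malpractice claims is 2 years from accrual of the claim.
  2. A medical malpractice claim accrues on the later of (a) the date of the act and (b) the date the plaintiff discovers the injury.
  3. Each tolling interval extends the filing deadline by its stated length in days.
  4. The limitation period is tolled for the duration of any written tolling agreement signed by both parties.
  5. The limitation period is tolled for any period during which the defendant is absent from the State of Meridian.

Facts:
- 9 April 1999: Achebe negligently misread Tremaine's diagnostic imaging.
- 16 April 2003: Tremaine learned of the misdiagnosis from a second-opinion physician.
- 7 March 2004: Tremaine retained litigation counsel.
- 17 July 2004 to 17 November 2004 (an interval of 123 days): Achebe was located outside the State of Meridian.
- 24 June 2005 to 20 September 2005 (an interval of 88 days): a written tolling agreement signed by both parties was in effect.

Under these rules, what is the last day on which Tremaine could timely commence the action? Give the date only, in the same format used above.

The claim accrued on 16 April 2003 — the later of the 9 April 1999 act and the 16 April 2003 discovery.
Adding the 2 years base period to 16 April 2003 gives a deadline of 16 April 2005, before any tolling.
The defendant's absence from the jurisdiction from 17 July 2004 to 17 November 2004 tolled the period for 123 days, extending the deadline to 17 August 2005.
The period was tolled for 88 days by the written tolling agreement (24 June 2005 to 20 September 2005), pushing the deadline to 13 November 2005.
None of the other events listed affects the running of the period under the stated rules.

13 November 2005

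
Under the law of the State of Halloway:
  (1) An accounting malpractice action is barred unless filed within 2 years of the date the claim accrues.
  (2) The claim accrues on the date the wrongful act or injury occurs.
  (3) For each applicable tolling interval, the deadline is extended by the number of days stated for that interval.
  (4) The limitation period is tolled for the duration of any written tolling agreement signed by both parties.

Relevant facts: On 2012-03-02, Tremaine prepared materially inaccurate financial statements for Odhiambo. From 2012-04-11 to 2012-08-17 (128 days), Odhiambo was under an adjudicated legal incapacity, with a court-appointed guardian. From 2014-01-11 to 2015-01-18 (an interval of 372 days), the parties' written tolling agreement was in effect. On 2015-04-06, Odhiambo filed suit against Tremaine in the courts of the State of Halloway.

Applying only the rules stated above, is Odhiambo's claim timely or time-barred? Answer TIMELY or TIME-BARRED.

The claim accrued on 2012-03-02, when the wrongful act occurred.
2 years from 2012-03-02 is 2014-03-02.
Because the written tolling agreement ran from 2014-01-11 to 2015-01-18, the deadline is extended by 372 days to 2015-03-09.
No stated provision tolls the period for the plaintiff's incapacity, so the interval from 2012-04-11 to 2012-08-17 has no effect on the deadline.
Filing on 2015-04-06 missed the 2015-03-09 deadline — the action is time-barred.

TIME-BARRED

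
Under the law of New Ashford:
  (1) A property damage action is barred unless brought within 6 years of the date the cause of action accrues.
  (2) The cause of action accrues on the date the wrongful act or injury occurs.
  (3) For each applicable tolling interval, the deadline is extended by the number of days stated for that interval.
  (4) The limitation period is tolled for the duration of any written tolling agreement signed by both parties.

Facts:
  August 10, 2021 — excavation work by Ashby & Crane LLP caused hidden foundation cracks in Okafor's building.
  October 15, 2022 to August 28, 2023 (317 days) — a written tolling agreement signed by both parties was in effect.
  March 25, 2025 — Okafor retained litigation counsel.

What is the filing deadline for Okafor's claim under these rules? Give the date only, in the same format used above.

The cause of action accrued on August 10, 2021, the date of the act.
Adding the 6 years base period to August 10, 2021 gives a deadline of August 10, 2027, before any tolling.
The period was tolled for 317 days by the written tolling agreement (October 15, 2022 to August 28, 2023), pushing the deadline to June 22, 2028.
Nothing else in the chronology tolls or restarts the period.

June 22, 2028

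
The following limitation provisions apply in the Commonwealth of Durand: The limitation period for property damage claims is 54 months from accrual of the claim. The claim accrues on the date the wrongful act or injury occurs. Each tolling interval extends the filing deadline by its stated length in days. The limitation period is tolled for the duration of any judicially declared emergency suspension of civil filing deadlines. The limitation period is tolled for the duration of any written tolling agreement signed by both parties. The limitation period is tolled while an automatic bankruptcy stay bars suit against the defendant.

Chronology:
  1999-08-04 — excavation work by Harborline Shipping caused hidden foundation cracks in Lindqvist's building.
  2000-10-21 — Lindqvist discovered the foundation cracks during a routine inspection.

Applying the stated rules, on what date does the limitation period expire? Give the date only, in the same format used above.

2004-02-04

The claim accrued on 1999-08-04, when the wrongful act occurred; under the stated occurrence rule the 2000-10-21 discovery does not delay accrual.
The untolled deadline — 54 months after 1999-08-04 — is 2004-02-04.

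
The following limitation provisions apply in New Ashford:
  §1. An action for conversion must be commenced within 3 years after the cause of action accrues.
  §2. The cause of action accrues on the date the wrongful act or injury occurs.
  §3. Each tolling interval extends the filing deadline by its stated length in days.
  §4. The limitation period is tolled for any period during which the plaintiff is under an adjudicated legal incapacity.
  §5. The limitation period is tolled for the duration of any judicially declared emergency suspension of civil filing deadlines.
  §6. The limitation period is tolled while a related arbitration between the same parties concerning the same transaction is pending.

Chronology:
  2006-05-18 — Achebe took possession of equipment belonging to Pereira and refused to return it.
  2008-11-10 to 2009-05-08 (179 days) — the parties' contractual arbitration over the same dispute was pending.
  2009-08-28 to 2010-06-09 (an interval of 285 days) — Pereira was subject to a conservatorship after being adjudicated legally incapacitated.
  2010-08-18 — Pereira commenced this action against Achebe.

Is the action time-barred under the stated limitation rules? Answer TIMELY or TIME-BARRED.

TIMELY

The limitation period began to run on 2006-05-18.
3 years from 2006-05-18 is 2009-05-18.
Because the pending related arbitration ran from 2008-11-10 to 2009-05-08, the deadline is extended by 179 days to 2009-11-13.
Because the plaintiff's legal incapacity ran from 2009-08-28 to 2010-06-09, the deadline is extended by 285 days to 2010-08-25.
The 2010-08-18 filing precedes the 2010-08-25 deadline; the claim is timely.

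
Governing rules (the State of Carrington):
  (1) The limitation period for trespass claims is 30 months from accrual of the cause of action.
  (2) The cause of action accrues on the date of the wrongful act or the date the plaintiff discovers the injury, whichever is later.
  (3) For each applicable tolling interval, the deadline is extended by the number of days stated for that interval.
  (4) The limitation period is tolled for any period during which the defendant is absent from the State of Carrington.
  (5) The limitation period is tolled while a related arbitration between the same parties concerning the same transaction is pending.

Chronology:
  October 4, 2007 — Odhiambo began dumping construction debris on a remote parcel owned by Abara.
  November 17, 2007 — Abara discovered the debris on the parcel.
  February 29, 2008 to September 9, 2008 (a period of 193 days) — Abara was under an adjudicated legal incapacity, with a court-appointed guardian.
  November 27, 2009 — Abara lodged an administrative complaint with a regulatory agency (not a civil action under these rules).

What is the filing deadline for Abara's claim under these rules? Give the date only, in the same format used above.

May 17, 2010

Because discovery on November 17, 2007 post-dates the October 4, 2007 act, accrual under the later-of rule falls on November 17, 2007.
30 months from November 17, 2007 is May 17, 2010.
The plaintiff's legal incapacity from February 29, 2008 to September 9, 2008 does not toll the period, because no stated rule makes the plaintiff's incapacity a tolling event.
Nothing else in the chronology tolls or restarts the period.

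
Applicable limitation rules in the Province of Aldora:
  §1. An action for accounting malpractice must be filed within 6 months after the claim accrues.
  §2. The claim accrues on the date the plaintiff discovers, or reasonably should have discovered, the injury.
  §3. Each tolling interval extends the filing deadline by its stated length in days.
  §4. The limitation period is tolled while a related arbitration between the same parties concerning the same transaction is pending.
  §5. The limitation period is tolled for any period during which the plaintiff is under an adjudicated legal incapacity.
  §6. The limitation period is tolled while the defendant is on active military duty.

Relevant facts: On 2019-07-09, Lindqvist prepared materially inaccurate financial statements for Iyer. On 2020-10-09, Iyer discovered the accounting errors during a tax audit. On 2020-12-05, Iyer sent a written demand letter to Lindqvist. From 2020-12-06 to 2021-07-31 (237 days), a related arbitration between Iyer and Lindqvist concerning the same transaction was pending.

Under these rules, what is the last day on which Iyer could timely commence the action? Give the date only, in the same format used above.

2021-12-02

Under the discovery rule, the claim accrued on 2020-10-09, when Iyer discovered the injury — not on the 2019-07-09 date of the underlying act.
6 months from 2020-10-09 is 2021-04-09.
The pending related arbitration from 2020-12-06 to 2021-07-31 tolled the period for 237 days, extending the deadline to 2021-12-02.
The other events in the timeline have no effect on the limitation period under the stated rules.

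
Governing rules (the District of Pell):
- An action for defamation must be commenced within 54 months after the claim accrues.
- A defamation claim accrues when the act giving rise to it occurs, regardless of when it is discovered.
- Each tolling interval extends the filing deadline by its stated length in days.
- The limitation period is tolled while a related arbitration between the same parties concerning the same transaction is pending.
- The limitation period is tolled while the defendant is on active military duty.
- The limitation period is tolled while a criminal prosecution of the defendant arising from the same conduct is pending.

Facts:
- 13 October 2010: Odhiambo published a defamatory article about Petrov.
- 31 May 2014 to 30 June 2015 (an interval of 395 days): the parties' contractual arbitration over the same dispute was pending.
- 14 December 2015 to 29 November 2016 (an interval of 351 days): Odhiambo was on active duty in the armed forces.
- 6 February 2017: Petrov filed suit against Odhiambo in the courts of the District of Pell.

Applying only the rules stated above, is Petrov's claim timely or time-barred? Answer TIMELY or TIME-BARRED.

TIMELY

The limitation period began to run on 13 October 2010.
The untolled deadline — 54 months after 13 October 2010 — is 13 April 2015.
Because the pending related arbitration ran from 31 May 2014 to 30 June 2015, the deadline is extended by 395 days to 12 May 2016.
Because the defendant's active military service ran from 14 December 2015 to 29 November 2016, the deadline is extended by 351 days to 28 April 2017.
Filing on 6 February 2017 beat the 28 April 2017 deadline — the action is timely.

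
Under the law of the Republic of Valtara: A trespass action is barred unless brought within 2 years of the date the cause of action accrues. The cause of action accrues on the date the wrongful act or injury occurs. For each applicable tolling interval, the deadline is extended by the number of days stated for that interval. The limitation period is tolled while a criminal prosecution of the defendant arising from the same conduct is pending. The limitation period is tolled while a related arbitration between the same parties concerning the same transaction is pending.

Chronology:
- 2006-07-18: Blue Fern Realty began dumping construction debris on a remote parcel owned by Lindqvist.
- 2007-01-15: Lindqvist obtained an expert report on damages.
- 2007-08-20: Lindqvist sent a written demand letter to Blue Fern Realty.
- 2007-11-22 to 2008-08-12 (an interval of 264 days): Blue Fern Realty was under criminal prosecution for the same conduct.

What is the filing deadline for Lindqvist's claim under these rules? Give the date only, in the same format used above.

The limitation period began to run on 2006-07-18.
2 years from 2006-07-18 is 2008-07-18.
The period was tolled for 264 days by the pending criminal prosecution (2007-11-22 to 2008-08-12), pushing the deadline to 2009-04-08.
Nothing else in the chronology tolls or restarts the period.

2009-04-08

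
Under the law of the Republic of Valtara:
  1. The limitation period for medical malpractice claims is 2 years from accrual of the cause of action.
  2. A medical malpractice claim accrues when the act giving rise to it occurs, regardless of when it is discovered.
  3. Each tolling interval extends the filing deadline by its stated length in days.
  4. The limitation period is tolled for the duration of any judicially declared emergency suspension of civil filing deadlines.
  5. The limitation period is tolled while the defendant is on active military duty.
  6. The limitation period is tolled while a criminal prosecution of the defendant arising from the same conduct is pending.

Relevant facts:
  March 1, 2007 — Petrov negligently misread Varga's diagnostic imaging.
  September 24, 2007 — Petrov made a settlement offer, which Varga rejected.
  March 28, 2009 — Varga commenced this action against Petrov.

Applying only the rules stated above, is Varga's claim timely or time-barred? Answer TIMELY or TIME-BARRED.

TIME-BARRED

The claim accrued on March 1, 2007, when the wrongful act occurred.
2 years from March 1, 2007 is March 1, 2009.
Nothing else in the chronology tolls or restarts the period.
Varga filed on March 28, 2009, after the March 1, 2009 deadline, so the action is time-barred.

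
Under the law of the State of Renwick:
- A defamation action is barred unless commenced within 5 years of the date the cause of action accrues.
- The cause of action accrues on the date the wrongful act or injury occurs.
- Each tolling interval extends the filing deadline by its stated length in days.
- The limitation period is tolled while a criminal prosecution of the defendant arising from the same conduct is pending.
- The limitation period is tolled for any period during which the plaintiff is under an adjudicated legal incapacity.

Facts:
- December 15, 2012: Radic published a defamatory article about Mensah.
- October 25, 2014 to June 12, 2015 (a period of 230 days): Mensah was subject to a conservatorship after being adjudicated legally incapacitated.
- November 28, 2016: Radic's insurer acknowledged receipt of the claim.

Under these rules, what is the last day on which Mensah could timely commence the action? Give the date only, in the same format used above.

The cause of action accrued on December 15, 2012, the date of the act.
Adding the 5 years base period to December 15, 2012 gives a deadline of December 15, 2017, before any tolling.
The plaintiff's legal incapacity from October 25, 2014 to June 12, 2015 tolled the period for 230 days, extending the deadline to August 2, 2018.
Nothing else in the chronology tolls or restarts the period.

August 2, 2018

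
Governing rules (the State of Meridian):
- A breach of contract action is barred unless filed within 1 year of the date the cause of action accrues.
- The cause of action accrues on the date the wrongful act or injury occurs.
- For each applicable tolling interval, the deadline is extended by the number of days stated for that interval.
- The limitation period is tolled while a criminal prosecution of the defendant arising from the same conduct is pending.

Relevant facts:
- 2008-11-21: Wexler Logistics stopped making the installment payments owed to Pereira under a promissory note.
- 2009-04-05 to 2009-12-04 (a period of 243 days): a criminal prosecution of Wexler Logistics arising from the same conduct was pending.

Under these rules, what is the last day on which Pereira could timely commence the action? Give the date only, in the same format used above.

2010-07-22

The claim accrued on 2008-11-21, when the wrongful act occurred.
The untolled deadline — 1 year after 2008-11-21 — is 2009-11-21.
The pending criminal prosecution from 2009-04-05 to 2009-12-04 tolled the period for 243 days, extending the deadline to 2010-07-22.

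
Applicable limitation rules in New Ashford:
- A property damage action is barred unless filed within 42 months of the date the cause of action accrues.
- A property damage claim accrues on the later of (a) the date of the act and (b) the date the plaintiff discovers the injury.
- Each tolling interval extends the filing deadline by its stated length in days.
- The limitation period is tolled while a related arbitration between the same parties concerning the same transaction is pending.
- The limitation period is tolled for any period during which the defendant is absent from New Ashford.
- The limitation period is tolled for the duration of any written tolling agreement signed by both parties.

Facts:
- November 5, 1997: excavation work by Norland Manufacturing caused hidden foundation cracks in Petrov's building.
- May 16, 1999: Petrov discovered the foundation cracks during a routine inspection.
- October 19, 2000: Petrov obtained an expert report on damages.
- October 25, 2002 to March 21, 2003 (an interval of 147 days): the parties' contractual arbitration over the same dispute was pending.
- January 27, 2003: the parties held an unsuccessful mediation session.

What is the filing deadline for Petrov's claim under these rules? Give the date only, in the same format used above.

Taking the later of the act (November 5, 1997) and discovery (May 16, 1999), the claim accrued on May 16, 1999.
Adding the 42 months base period to May 16, 1999 gives a deadline of November 16, 2002, before any tolling.
The period was tolled for 147 days by the pending related arbitration (October 25, 2002 to March 21, 2003), pushing the deadline to April 12, 2003.
The other events in the timeline have no effect on the limitation period under the stated rules.

April 12, 2003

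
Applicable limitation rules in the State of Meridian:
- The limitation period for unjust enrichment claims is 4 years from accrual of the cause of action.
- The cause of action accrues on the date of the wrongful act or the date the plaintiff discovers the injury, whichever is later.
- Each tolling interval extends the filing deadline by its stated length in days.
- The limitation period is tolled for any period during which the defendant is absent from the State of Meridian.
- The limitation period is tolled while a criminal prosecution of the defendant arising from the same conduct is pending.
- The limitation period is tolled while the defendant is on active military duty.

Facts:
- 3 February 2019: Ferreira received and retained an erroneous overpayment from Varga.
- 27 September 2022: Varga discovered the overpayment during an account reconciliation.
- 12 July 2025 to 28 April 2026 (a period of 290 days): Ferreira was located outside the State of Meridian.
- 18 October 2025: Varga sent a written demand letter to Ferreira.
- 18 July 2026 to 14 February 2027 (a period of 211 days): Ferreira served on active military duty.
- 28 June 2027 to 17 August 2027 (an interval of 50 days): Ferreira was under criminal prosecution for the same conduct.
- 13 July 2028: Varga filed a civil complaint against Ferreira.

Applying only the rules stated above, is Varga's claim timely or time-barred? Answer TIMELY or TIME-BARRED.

TIME-BARRED

Taking the later of the act (3 February 2019) and discovery (27 September 2022), the claim accrued on 27 September 2022.
Adding the 4 years base period to 27 September 2022 gives a deadline of 27 September 2026, before any tolling.
Because the defendant's absence from the jurisdiction ran from 12 July 2025 to 28 April 2026, the deadline is extended by 290 days to 14 July 2027.
Because the defendant's active military service ran from 18 July 2026 to 14 February 2027, the deadline is extended by 211 days to 10 February 2028.
The period was tolled for 50 days by the pending criminal prosecution (28 June 2027 to 17 August 2027), pushing the deadline to 31 March 2028.
The other events in the timeline have no effect on the limitation period under the stated rules.
The 13 July 2028 filing falls after the 31 March 2028 deadline; the claim is time-barred.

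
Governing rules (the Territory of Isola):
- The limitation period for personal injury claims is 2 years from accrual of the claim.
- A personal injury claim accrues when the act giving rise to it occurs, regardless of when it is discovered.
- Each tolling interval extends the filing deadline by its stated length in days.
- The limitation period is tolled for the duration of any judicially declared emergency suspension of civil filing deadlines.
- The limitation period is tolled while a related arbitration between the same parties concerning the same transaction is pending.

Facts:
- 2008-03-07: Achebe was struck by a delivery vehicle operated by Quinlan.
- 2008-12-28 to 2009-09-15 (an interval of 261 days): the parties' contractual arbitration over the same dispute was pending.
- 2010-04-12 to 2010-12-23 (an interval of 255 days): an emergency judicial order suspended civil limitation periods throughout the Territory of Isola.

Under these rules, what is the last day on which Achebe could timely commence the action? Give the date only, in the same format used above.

2011-08-05

The limitation period began to run on 2008-03-07.
2 years from 2008-03-07 is 2010-03-07.
The pending related arbitration from 2008-12-28 to 2009-09-15 tolled the period for 261 days, extending the deadline to 2010-11-23.
The emergency suspension of filing deadlines from 2010-04-12 to 2010-12-23 tolled the period for 255 days, extending the deadline to 2011-08-05.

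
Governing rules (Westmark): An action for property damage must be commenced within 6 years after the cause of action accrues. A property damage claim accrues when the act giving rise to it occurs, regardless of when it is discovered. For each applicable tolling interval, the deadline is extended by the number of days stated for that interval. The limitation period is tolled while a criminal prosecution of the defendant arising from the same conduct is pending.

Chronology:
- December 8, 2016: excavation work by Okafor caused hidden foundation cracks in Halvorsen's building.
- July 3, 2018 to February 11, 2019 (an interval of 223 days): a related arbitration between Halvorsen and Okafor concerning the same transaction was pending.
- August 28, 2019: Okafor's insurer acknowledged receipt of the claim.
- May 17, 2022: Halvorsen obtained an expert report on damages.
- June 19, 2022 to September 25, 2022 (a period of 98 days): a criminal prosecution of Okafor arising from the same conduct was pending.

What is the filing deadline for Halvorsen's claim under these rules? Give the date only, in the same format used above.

March 16, 2023

The limitation period began to run on December 8, 2016.
Adding the 6 years base period to December 8, 2016 gives a deadline of December 8, 2022, before any tolling.
The period was tolled for 98 days by the pending criminal prosecution (June 19, 2022 to September 25, 2022), pushing the deadline to March 16, 2023.
The pending related arbitration from July 3, 2018 to February 11, 2019 does not toll the period, because no stated rule makes a pending arbitration a tolling event.
Nothing else in the chronology tolls or restarts the period.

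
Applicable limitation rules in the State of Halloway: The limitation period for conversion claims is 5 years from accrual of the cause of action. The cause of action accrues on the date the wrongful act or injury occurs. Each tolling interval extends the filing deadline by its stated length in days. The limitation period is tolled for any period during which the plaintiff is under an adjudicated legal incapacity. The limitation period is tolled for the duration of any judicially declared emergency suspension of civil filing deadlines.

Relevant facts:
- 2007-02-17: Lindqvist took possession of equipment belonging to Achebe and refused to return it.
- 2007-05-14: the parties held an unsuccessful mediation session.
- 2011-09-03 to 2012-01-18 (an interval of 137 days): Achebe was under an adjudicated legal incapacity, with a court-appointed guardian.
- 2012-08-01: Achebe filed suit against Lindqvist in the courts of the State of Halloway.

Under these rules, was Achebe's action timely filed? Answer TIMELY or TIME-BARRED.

TIME-BARRED

The claim accrued on 2007-02-17, when the wrongful act occurred.
Adding the 5 years base period to 2007-02-17 gives a deadline of 2012-02-17, before any tolling.
The plaintiff's legal incapacity from 2011-09-03 to 2012-01-18 tolled the period for 137 days, extending the deadline to 2012-07-03.
The other events in the timeline have no effect on the limitation period under the stated rules.
The 2012-08-01 filing falls after the 2012-07-03 deadline; the claim is time-barred.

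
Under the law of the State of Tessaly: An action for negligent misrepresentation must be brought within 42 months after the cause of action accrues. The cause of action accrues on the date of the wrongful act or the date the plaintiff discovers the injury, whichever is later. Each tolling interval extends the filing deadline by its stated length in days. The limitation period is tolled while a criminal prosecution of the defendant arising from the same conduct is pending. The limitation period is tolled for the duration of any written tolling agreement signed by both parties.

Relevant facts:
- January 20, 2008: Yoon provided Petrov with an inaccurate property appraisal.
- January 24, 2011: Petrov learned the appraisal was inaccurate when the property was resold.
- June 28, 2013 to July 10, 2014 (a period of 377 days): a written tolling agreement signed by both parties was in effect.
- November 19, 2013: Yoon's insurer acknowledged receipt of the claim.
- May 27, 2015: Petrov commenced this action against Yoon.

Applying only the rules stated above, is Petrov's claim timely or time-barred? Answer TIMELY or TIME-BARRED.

The claim accrued on January 24, 2011 — the later of the January 20, 2008 act and the January 24, 2011 discovery.
The untolled deadline — 42 months after January 24, 2011 — is July 24, 2014.
Because the written tolling agreement ran from June 28, 2013 to July 10, 2014, the deadline is extended by 377 days to August 5, 2015.
None of the other events listed affects the running of the period under the stated rules.
The May 27, 2015 filing precedes the August 5, 2015 deadline; the claim is timely.

TIMELY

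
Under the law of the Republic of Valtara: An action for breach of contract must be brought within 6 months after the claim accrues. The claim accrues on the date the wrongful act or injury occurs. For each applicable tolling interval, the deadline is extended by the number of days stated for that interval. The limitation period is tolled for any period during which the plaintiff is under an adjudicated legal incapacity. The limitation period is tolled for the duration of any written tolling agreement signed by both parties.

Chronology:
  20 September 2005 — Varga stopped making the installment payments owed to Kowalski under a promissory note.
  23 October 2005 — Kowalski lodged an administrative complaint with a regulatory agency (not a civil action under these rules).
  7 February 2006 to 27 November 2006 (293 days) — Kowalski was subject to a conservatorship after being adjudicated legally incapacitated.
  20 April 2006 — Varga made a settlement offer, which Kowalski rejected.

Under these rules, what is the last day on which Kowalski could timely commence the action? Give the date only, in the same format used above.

The limitation period began to run on 20 September 2005.
The untolled deadline — 6 months after 20 September 2005 — is 20 March 2006.
Because the plaintiff's legal incapacity ran from 7 February 2006 to 27 November 2006, the deadline is extended by 293 days to 7 January 2007.
Nothing else in the chronology tolls or restarts the period.

7 January 2007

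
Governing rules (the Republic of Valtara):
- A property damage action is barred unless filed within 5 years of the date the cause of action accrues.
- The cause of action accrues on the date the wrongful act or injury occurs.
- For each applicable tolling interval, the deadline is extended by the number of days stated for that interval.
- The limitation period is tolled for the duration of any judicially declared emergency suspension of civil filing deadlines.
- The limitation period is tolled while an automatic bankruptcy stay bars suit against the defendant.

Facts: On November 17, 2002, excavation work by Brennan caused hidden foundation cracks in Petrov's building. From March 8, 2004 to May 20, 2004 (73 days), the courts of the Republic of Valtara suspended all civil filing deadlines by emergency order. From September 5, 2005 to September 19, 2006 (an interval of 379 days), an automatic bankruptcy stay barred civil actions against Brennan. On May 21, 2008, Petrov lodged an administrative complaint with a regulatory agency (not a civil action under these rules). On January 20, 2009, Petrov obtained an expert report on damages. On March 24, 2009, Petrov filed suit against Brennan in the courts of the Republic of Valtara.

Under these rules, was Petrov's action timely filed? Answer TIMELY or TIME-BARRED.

TIME-BARRED

The cause of action accrued on November 17, 2002, the date of the act.
The untolled deadline — 5 years after November 17, 2002 — is November 17, 2007.
The period was tolled for 73 days by the emergency suspension of filing deadlines (March 8, 2004 to May 20, 2004), pushing the deadline to January 29, 2008.
The automatic bankruptcy stay from September 5, 2005 to September 19, 2006 tolled the period for 379 days, extending the deadline to February 11, 2009.
Nothing else in the chronology tolls or restarts the period.
Filing on March 24, 2009 missed the February 11, 2009 deadline — the action is time-barred.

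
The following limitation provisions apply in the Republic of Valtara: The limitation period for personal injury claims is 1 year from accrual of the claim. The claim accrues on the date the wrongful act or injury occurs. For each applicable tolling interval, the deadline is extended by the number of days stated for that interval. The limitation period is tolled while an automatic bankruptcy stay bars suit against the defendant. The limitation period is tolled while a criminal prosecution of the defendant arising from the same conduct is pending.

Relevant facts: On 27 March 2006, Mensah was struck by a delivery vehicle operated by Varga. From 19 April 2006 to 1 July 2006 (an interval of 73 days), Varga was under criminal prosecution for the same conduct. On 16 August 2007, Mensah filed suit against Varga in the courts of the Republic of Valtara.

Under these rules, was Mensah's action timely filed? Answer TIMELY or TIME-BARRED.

The claim accrued on 27 March 2006, when the wrongful act occurred.
The untolled deadline — 1 year after 27 March 2006 — is 27 March 2007.
The period was tolled for 73 days by the pending criminal prosecution (19 April 2006 to 1 July 2006), pushing the deadline to 8 June 2007.
The 16 August 2007 filing falls after the 8 June 2007 deadline; the claim is time-barred.

TIME-BARRED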